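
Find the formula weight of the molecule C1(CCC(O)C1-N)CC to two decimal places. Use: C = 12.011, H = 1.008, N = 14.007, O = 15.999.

Molecular formula: C7H15NO.
M = 7×12.011 + 15×1.008 + 1×14.007 + 1×15.999 = 129.20 g/mol.

129.20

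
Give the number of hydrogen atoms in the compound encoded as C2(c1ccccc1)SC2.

Hydrogens are implicit in SMILES; fill each atom to its normal valence:
  5 × C (aromatic): 1 H each → 5
  1 × C: 2 H
  1 × C: 1 H
  1 × C (aromatic): no H
  1 × S: no H
  Total hydrogens = 8.

8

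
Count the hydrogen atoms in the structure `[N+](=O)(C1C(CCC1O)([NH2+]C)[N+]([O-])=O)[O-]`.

Hydrogens are implicit in SMILES; fill each atom to its normal valence:
  2 × C: 2 H each → 4
  2 × C: 1 H each → 2
  2 × N (charge +1): no H
  2 × O: no H
  2 × O (charge -1): no H
  1 × C: 3 H
  1 × C: no H
  1 × N (charge +1): 2 H
  1 × O: 1 H
  Total hydrogens = 12.

12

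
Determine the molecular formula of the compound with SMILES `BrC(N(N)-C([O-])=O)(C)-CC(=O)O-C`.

Heavy atoms from the SMILES: 1 Br, 6 C, 2 N, 4 O.
Implicit hydrogens by atom environment:
  3 × C: no H
  3 × O: no H
  2 × C: 3 H each → 6
  1 × Br: no H
  1 × C: 2 H
  1 × N: 2 H
  1 × N: no H
  1 × O (charge -1): no H
  Total hydrogens = 10.
Net charge -1.
Molecular formula: C6H10BrN2O4-

C6H10BrN2O4-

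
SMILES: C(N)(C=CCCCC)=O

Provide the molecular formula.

C7H13NO

Heavy atoms from the SMILES: 7 C, 1 N, 1 O.
Implicit hydrogens by atom environment:
  3 × C: 2 H each → 6
  2 × C: 1 H each → 2
  1 × C: 3 H
  1 × C: no H
  1 × N: 2 H
  1 × O: no H
  Total hydrogens = 13.
Molecular formula: C7H13NO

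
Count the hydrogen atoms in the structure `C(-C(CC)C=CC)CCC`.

Hydrogens are implicit in SMILES; fill each atom to its normal valence:
  4 × C: 2 H each → 8
  3 × C: 3 H each → 9
  3 × C: 1 H each → 3
  Total hydrogens = 20.

20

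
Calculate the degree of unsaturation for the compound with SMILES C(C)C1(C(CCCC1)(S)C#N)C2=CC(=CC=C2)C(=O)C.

Molecular formula from the SMILES: C17H21NOS.
DoU = (2C + 2 + N − H − X)/2 = (2·17 + 2 + 1 − 21 − 0)/2 = 16/2 = 8.
(Structurally: 2 ring(s) + 6 π bond(s) = 8.)

8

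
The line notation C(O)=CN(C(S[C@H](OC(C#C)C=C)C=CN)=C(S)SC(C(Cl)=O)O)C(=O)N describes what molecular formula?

Heavy atoms from the SMILES: 15 C, 1 Cl, 3 N, 5 O, 3 S.
Implicit hydrogens by atom environment:
  9 × C: 1 H each → 9
  5 × C: no H
  3 × O: no H
  2 × N: 2 H each → 4
  2 × O: 1 H each → 2
  2 × S: no H
  1 × C: 2 H
  1 × Cl: no H
  1 × N: no H
  1 × S: 1 H
  Total hydrogens = 18.
Molecular formula: C15H18ClN3O5S3

C15H18ClN3O5S3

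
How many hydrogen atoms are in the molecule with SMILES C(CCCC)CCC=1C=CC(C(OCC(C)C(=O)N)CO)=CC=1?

31

Hydrogens are implicit in SMILES; fill each atom to its normal valence:
  8 × C: 2 H each → 16
  4 × C (aromatic): 1 H each → 4
  2 × C: 3 H each → 6
  2 × C: 1 H each → 2
  2 × C (aromatic): no H
  2 × O: no H
  1 × C: no H
  1 × N: 2 H
  1 × O: 1 H
  Total hydrogens = 31.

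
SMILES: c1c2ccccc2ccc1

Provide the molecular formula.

C10H8

Heavy atoms from the SMILES: 10 C.
Implicit hydrogens by atom environment:
  8 × C (aromatic): 1 H each → 8
  2 × C (aromatic): no H
  Total hydrogens = 8.
Molecular formula: C10H8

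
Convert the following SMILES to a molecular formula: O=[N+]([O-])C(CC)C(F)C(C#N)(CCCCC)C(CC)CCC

Heavy atoms from the SMILES: 17 C, 1 F, 2 N, 2 O.
Implicit hydrogens by atom environment:
  8 × C: 2 H each → 16
  4 × C: 3 H each → 12
  3 × C: 1 H each → 3
  2 × C: no H
  1 × F: no H
  1 × N: no H
  1 × N (charge +1): no H
  1 × O: no H
  1 × O (charge -1): no H
  Total hydrogens = 31.
Molecular formula: C17H31FN2O2

C17H31FN2O2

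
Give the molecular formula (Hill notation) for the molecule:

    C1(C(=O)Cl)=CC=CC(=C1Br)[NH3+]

C7H6BrClNO+

Heavy atoms from the SMILES: 1 Br, 7 C, 1 Cl, 1 N, 1 O.
Implicit hydrogens by atom environment:
  3 × C (aromatic): 1 H each → 3
  3 × C (aromatic): no H
  1 × Br: no H
  1 × C: no H
  1 × Cl: no H
  1 × N (charge +1): 3 H
  1 × O: no H
  Total hydrogens = 6.
Net charge +1.
Molecular formula: C7H6BrClNO+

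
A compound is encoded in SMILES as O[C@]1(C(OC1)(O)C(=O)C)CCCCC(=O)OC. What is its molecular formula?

Heavy atoms from the SMILES: 11 C, 6 O.
Implicit hydrogens by atom environment:
  5 × C: 2 H each → 10
  4 × C: no H
  4 × O: no H
  2 × C: 3 H each → 6
  2 × O: 1 H each → 2
  Total hydrogens = 18.
Molecular formula: C11H18O6

C11H18O6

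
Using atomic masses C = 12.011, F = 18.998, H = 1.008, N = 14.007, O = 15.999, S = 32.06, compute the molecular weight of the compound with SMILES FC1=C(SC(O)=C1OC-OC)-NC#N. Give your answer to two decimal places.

Molecular formula: C7H7FN2O3S.
M = 7×12.011 + 1×18.998 + 7×1.008 + 2×14.007 + 3×15.999 + 1×32.06 = 218.20 g/mol.

218.20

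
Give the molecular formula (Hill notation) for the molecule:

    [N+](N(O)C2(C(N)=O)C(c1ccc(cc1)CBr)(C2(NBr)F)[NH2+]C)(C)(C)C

[C15H24Br2FN5O2]2+

Heavy atoms from the SMILES: 2 Br, 15 C, 1 F, 5 N, 2 O.
Implicit hydrogens by atom environment:
  4 × C: 3 H each → 12
  4 × C (aromatic): 1 H each → 4
  4 × C: no H
  2 × Br: no H
  2 × C (aromatic): no H
  1 × C: 2 H
  1 × F: no H
  1 × N: 2 H
  1 × N (charge +1): 2 H
  1 × N: 1 H
  1 × N: no H
  1 × N (charge +1): no H
  1 × O: 1 H
  1 × O: no H
  Total hydrogens = 24.
Net charge +2.
Molecular formula: [C15H24Br2FN5O2]2+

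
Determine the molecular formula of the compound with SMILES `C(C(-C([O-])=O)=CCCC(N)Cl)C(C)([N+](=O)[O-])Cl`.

C9H13Cl2N2O4-

Heavy atoms from the SMILES: 9 C, 2 Cl, 2 N, 4 O.
Implicit hydrogens by atom environment:
  3 × C: 2 H each → 6
  3 × C: no H
  2 × C: 1 H each → 2
  2 × Cl: no H
  2 × O: no H
  2 × O (charge -1): no H
  1 × C: 3 H
  1 × N: 2 H
  1 × N (charge +1): no H
  Total hydrogens = 13.
Net charge -1.
Molecular formula: C9H13Cl2N2O4-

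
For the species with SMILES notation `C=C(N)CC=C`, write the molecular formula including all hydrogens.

C5H9N

Heavy atoms from the SMILES: 5 C, 1 N.
Implicit hydrogens by atom environment:
  3 × C: 2 H each → 6
  1 × C: 1 H
  1 × C: no H
  1 × N: 2 H
  Total hydrogens = 9.
Molecular formula: C5H9N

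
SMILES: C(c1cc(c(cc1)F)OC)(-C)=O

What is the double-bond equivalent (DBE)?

Molecular formula from the SMILES: C9H9FO2.
DoU = (2C + 2 + N − H − X)/2 = (2·9 + 2 + 0 − 9 − 1)/2 = 10/2 = 5.
(Structurally: 1 ring(s) + 4 π bond(s) = 5.)

5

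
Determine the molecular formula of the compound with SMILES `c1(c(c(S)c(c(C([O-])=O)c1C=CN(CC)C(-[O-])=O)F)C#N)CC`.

[C15H13FN2O4S]2-

Heavy atoms from the SMILES: 15 C, 1 F, 2 N, 4 O, 1 S.
Implicit hydrogens by atom environment:
  6 × C (aromatic): no H
  3 × C: no H
  2 × C: 3 H each → 6
  2 × C: 2 H each → 4
  2 × C: 1 H each → 2
  2 × N: no H
  2 × O: no H
  2 × O (charge -1): no H
  1 × F: no H
  1 × S: 1 H
  Total hydrogens = 13.
Net charge -2.
Molecular formula: [C15H13FN2O4S]2-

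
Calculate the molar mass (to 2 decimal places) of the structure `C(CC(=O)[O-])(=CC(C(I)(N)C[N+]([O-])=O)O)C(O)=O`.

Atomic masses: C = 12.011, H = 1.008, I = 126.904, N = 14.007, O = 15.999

373.08

Molecular formula: C8H10IN2O7-.
M = 8×12.011 + 10×1.008 + 1×126.904 + 2×14.007 + 7×15.999 = 373.08 g/mol.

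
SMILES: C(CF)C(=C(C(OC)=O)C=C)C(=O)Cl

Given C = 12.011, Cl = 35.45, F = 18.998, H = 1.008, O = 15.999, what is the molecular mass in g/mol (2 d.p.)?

220.62

Molecular formula: C9H10ClFO3.
M = 9×12.011 + 1×35.45 + 1×18.998 + 10×1.008 + 3×15.999 = 220.62 g/mol.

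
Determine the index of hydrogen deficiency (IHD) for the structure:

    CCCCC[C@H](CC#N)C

Molecular formula from the SMILES: C9H17N.
DoU = (2C + 2 + N − H − X)/2 = (2·9 + 2 + 1 − 17 − 0)/2 = 4/2 = 2.
(Structurally: 0 ring(s) + 2 π bond(s) = 2.)

2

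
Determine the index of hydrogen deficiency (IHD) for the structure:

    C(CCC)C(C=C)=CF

2

Molecular formula from the SMILES: C8H13F.
DoU = (2C + 2 + N − H − X)/2 = (2·8 + 2 + 0 − 13 − 1)/2 = 4/2 = 2.
(Structurally: 0 ring(s) + 2 π bond(s) = 2.)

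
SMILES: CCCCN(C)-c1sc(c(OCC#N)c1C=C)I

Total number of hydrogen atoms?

17

Hydrogens are implicit in SMILES; fill each atom to its normal valence:
  5 × C: 2 H each → 10
  4 × C (aromatic): no H
  2 × C: 3 H each → 6
  2 × N: no H
  1 × C: 1 H
  1 × C: no H
  1 × I: no H
  1 × O: no H
  1 × S (aromatic): no H
  Total hydrogens = 17.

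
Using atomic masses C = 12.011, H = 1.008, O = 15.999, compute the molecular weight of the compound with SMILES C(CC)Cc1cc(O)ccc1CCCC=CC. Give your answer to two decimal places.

232.37

Molecular formula: C16H24O.
M = 16×12.011 + 24×1.008 + 1×15.999 = 232.37 g/mol.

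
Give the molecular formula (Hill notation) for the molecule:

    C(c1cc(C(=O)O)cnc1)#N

Heavy atoms from the SMILES: 7 C, 2 N, 2 O.
Implicit hydrogens by atom environment:
  3 × C (aromatic): 1 H each → 3
  2 × C (aromatic): no H
  2 × C: no H
  1 × N (aromatic): no H
  1 × N: no H
  1 × O: 1 H
  1 × O: no H
  Total hydrogens = 4.
Molecular formula: C7H4N2O2

C7H4N2O2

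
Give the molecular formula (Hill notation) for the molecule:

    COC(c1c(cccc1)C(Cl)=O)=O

Heavy atoms from the SMILES: 9 C, 1 Cl, 3 O.
Implicit hydrogens by atom environment:
  4 × C (aromatic): 1 H each → 4
  3 × O: no H
  2 × C (aromatic): no H
  2 × C: no H
  1 × C: 3 H
  1 × Cl: no H
  Total hydrogens = 7.
Molecular formula: C9H7ClO3

C9H7ClO3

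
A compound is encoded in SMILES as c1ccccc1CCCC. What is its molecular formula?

C10H14

Heavy atoms from the SMILES: 10 C.
Implicit hydrogens by atom environment:
  5 × C (aromatic): 1 H each → 5
  3 × C: 2 H each → 6
  1 × C: 3 H
  1 × C (aromatic): no H
  Total hydrogens = 14.
Molecular formula: C10H14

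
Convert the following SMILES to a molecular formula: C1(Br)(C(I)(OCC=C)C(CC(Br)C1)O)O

Heavy atoms from the SMILES: 2 Br, 9 C, 1 I, 3 O.
Implicit hydrogens by atom environment:
  4 × C: 2 H each → 8
  3 × C: 1 H each → 3
  2 × Br: no H
  2 × C: no H
  2 × O: 1 H each → 2
  1 × I: no H
  1 × O: no H
  Total hydrogens = 13.
Molecular formula: C9H13Br2IO3

C9H13Br2IO3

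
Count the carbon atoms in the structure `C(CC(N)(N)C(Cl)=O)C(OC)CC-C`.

9

The symbol for carbon appears 9 times in the SMILES. (Cl is a single chlorine, not C + l.)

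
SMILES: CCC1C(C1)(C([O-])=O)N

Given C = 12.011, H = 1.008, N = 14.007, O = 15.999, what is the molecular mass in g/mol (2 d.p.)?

128.15

Molecular formula: C6H10NO2-.
M = 6×12.011 + 10×1.008 + 1×14.007 + 2×15.999 = 128.15 g/mol.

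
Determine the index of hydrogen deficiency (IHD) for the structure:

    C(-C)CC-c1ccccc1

Molecular formula from the SMILES: C10H14.
DoU = (2C + 2 + N − H − X)/2 = (2·10 + 2 + 0 − 14 − 0)/2 = 8/2 = 4.
(Structurally: 1 ring(s) + 3 π bond(s) = 4.)

4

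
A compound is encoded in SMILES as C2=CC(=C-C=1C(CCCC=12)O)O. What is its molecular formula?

Heavy atoms from the SMILES: 10 C, 2 O.
Implicit hydrogens by atom environment:
  3 × C: 2 H each → 6
  3 × C (aromatic): 1 H each → 3
  3 × C (aromatic): no H
  2 × O: 1 H each → 2
  1 × C: 1 H
  Total hydrogens = 12.
Molecular formula: C10H12O2

C10H12O2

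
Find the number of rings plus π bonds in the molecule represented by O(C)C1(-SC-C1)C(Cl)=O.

2

Molecular formula from the SMILES: C5H7ClO2S.
DoU = (2C + 2 + N − H − X)/2 = (2·5 + 2 + 0 − 7 − 1)/2 = 4/2 = 2.
(Structurally: 1 ring(s) + 1 π bond(s) = 2.)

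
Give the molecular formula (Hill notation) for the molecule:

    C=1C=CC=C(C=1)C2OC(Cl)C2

C9H9ClO

Heavy atoms from the SMILES: 9 C, 1 Cl, 1 O.
Implicit hydrogens by atom environment:
  5 × C (aromatic): 1 H each → 5
  2 × C: 1 H each → 2
  1 × C: 2 H
  1 × C (aromatic): no H
  1 × Cl: no H
  1 × O: no H
  Total hydrogens = 9.
Molecular formula: C9H9ClO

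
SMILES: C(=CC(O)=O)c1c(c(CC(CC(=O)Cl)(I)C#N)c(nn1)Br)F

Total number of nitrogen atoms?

3

The symbol for nitrogen appears 3 times in the SMILES.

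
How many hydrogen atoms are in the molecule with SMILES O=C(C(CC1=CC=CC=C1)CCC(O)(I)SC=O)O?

Hydrogens are implicit in SMILES; fill each atom to its normal valence:
  5 × C (aromatic): 1 H each → 5
  3 × C: 2 H each → 6
  2 × C: 1 H each → 2
  2 × C: no H
  2 × O: 1 H each → 2
  2 × O: no H
  1 × C (aromatic): no H
  1 × I: no H
  1 × S: no H
  Total hydrogens = 15.

15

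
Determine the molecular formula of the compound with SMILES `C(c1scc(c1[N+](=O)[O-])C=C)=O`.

Heavy atoms from the SMILES: 7 C, 1 N, 3 O, 1 S.
Implicit hydrogens by atom environment:
  3 × C (aromatic): no H
  2 × C: 1 H each → 2
  2 × O: no H
  1 × C: 2 H
  1 × C (aromatic): 1 H
  1 × N (charge +1): no H
  1 × O (charge -1): no H
  1 × S (aromatic): no H
  Total hydrogens = 5.
Molecular formula: C7H5NO3S

C7H5NO3S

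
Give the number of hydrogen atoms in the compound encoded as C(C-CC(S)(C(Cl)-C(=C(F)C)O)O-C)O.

Hydrogens are implicit in SMILES; fill each atom to its normal valence:
  3 × C: 2 H each → 6
  3 × C: no H
  2 × C: 3 H each → 6
  2 × O: 1 H each → 2
  1 × C: 1 H
  1 × Cl: no H
  1 × F: no H
  1 × O: no H
  1 × S: 1 H
  Total hydrogens = 16.

16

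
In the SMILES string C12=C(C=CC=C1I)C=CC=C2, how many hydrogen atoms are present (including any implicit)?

7

Hydrogens are implicit in SMILES; fill each atom to its normal valence:
  7 × C (aromatic): 1 H each → 7
  3 × C (aromatic): no H
  1 × I: no H
  Total hydrogens = 7.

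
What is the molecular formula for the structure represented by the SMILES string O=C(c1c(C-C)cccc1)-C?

Heavy atoms from the SMILES: 10 C, 1 O.
Implicit hydrogens by atom environment:
  4 × C (aromatic): 1 H each → 4
  2 × C: 3 H each → 6
  2 × C (aromatic): no H
  1 × C: 2 H
  1 × C: no H
  1 × O: no H
  Total hydrogens = 12.
Molecular formula: C10H12O

C10H12O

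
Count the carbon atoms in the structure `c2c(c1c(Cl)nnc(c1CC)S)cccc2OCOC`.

14

The symbol for carbon appears 14 times in the SMILES. Lowercase c denotes aromatic carbon and counts toward C.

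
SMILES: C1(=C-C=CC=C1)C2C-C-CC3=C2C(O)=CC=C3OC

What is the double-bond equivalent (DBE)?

Molecular formula from the SMILES: C17H18O2.
DoU = (2C + 2 + N − H − X)/2 = (2·17 + 2 + 0 − 18 − 0)/2 = 18/2 = 9.
(Structurally: 3 ring(s) + 6 π bond(s) = 9.)

9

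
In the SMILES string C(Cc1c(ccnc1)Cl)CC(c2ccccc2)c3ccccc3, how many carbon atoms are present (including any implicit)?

21

The symbol for carbon appears 21 times in the SMILES. Lowercase c denotes aromatic carbon and counts toward C.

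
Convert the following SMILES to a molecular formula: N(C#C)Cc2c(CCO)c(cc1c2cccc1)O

Heavy atoms from the SMILES: 15 C, 1 N, 2 O.
Implicit hydrogens by atom environment:
  5 × C (aromatic): 1 H each → 5
  5 × C (aromatic): no H
  3 × C: 2 H each → 6
  2 × O: 1 H each → 2
  1 × C: 1 H
  1 × C: no H
  1 × N: 1 H
  Total hydrogens = 15.
Molecular formula: C15H15NO2

C15H15NO2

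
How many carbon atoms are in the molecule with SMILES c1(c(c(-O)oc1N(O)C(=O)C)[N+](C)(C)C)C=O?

10

The symbol for carbon appears 10 times in the SMILES. Lowercase c denotes aromatic carbon and counts toward C.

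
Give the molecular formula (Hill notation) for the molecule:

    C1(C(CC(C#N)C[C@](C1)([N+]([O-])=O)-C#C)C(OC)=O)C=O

Heavy atoms from the SMILES: 13 C, 2 N, 5 O.
Implicit hydrogens by atom environment:
  5 × C: 1 H each → 5
  4 × C: no H
  4 × O: no H
  3 × C: 2 H each → 6
  1 × C: 3 H
  1 × N: no H
  1 × N (charge +1): no H
  1 × O (charge -1): no H
  Total hydrogens = 14.
Molecular formula: C13H14N2O5

C13H14N2O5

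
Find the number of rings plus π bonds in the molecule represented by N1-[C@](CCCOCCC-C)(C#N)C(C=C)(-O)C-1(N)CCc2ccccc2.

Molecular formula from the SMILES: C21H31N3O2.
DoU = (2C + 2 + N − H − X)/2 = (2·21 + 2 + 3 − 31 − 0)/2 = 16/2 = 8.
(Structurally: 2 ring(s) + 6 π bond(s) = 8.)

8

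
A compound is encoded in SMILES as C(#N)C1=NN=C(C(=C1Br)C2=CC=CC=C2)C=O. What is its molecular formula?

C12H6BrN3O

Heavy atoms from the SMILES: 1 Br, 12 C, 3 N, 1 O.
Implicit hydrogens by atom environment:
  5 × C (aromatic): 1 H each → 5
  5 × C (aromatic): no H
  2 × N (aromatic): no H
  1 × Br: no H
  1 × C: 1 H
  1 × C: no H
  1 × N: no H
  1 × O: no H
  Total hydrogens = 6.
Molecular formula: C12H6BrN3O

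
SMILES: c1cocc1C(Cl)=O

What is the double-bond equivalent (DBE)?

4

Molecular formula from the SMILES: C5H3ClO2.
DoU = (2C + 2 + N − H − X)/2 = (2·5 + 2 + 0 − 3 − 1)/2 = 8/2 = 4.
(Structurally: 1 ring(s) + 3 π bond(s) = 4.)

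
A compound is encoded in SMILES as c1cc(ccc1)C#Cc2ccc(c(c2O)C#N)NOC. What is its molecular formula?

C16H12N2O2

Heavy atoms from the SMILES: 16 C, 2 N, 2 O.
Implicit hydrogens by atom environment:
  7 × C (aromatic): 1 H each → 7
  5 × C (aromatic): no H
  3 × C: no H
  1 × C: 3 H
  1 × N: 1 H
  1 × N: no H
  1 × O: 1 H
  1 × O: no H
  Total hydrogens = 12.
Molecular formula: C16H12N2O2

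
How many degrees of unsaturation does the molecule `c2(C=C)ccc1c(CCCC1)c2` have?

Molecular formula from the SMILES: C12H14.
DoU = (2C + 2 + N − H − X)/2 = (2·12 + 2 + 0 − 14 − 0)/2 = 12/2 = 6.
(Structurally: 2 ring(s) + 4 π bond(s) = 6.)

6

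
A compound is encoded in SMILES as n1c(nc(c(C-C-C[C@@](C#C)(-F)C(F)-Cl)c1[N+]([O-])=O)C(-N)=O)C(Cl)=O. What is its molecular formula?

Heavy atoms from the SMILES: 13 C, 2 Cl, 2 F, 4 N, 4 O.
Implicit hydrogens by atom environment:
  4 × C (aromatic): no H
  4 × C: no H
  3 × C: 2 H each → 6
  3 × O: no H
  2 × C: 1 H each → 2
  2 × Cl: no H
  2 × F: no H
  2 × N (aromatic): no H
  1 × N: 2 H
  1 × N (charge +1): no H
  1 × O (charge -1): no H
  Total hydrogens = 10.
Molecular formula: C13H10Cl2F2N4O4

C13H10Cl2F2N4O4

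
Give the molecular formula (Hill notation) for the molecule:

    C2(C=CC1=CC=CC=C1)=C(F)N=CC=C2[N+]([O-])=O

Heavy atoms from the SMILES: 13 C, 1 F, 2 N, 2 O.
Implicit hydrogens by atom environment:
  7 × C (aromatic): 1 H each → 7
  4 × C (aromatic): no H
  2 × C: 1 H each → 2
  1 × F: no H
  1 × N (aromatic): no H
  1 × N (charge +1): no H
  1 × O: no H
  1 × O (charge -1): no H
  Total hydrogens = 9.
Molecular formula: C13H9FN2O2

C13H9FN2O2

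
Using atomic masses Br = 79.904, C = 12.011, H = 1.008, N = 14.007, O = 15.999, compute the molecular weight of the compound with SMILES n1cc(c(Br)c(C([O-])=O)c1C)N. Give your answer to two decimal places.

230.04

Molecular formula: C7H6BrN2O2-.
M = 1×79.904 + 7×12.011 + 6×1.008 + 2×14.007 + 2×15.999 = 230.04 g/mol.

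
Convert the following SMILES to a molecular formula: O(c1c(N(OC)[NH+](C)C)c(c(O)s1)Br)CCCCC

C12H22BrN2O3S+

Heavy atoms from the SMILES: 1 Br, 12 C, 2 N, 3 O, 1 S.
Implicit hydrogens by atom environment:
  4 × C: 3 H each → 12
  4 × C: 2 H each → 8
  4 × C (aromatic): no H
  2 × O: no H
  1 × Br: no H
  1 × N (charge +1): 1 H
  1 × N: no H
  1 × O: 1 H
  1 × S (aromatic): no H
  Total hydrogens = 22.
Net charge +1.
Molecular formula: C12H22BrN2O3S+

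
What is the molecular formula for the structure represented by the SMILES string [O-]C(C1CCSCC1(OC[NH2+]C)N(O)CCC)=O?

C11H22N2O4S

Heavy atoms from the SMILES: 11 C, 2 N, 4 O, 1 S.
Implicit hydrogens by atom environment:
  6 × C: 2 H each → 12
  2 × C: 3 H each → 6
  2 × C: no H
  2 × O: no H
  1 × C: 1 H
  1 × N (charge +1): 2 H
  1 × N: no H
  1 × O: 1 H
  1 × O (charge -1): no H
  1 × S: no H
  Total hydrogens = 22.
Molecular formula: C11H22N2O4S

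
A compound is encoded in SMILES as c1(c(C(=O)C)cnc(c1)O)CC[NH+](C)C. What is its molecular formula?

C11H17N2O2+

Heavy atoms from the SMILES: 11 C, 2 N, 2 O.
Implicit hydrogens by atom environment:
  3 × C: 3 H each → 9
  3 × C (aromatic): no H
  2 × C: 2 H each → 4
  2 × C (aromatic): 1 H each → 2
  1 × C: no H
  1 × N (charge +1): 1 H
  1 × N (aromatic): no H
  1 × O: 1 H
  1 × O: no H
  Total hydrogens = 17.
Net charge +1.
Molecular formula: C11H17N2O2+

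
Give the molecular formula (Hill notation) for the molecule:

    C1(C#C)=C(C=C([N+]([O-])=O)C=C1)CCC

Heavy atoms from the SMILES: 11 C, 1 N, 2 O.
Implicit hydrogens by atom environment:
  3 × C (aromatic): 1 H each → 3
  3 × C (aromatic): no H
  2 × C: 2 H each → 4
  1 × C: 3 H
  1 × C: 1 H
  1 × C: no H
  1 × N (charge +1): no H
  1 × O: no H
  1 × O (charge -1): no H
  Total hydrogens = 11.
Molecular formula: C11H11NO2

C11H11NO2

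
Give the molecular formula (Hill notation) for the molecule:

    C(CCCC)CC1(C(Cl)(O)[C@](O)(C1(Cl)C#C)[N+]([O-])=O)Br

Heavy atoms from the SMILES: 1 Br, 12 C, 2 Cl, 1 N, 4 O.
Implicit hydrogens by atom environment:
  5 × C: 2 H each → 10
  5 × C: no H
  2 × Cl: no H
  2 × O: 1 H each → 2
  1 × Br: no H
  1 × C: 3 H
  1 × C: 1 H
  1 × N (charge +1): no H
  1 × O: no H
  1 × O (charge -1): no H
  Total hydrogens = 16.
Molecular formula: C12H16BrCl2NO4

C12H16BrCl2NO4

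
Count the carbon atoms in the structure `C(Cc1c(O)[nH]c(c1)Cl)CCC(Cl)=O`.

9

The symbol for carbon appears 9 times in the SMILES. Lowercase c denotes aromatic carbon and counts toward C.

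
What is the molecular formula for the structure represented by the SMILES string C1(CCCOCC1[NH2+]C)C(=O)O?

C8H16NO3+

Heavy atoms from the SMILES: 8 C, 1 N, 3 O.
Implicit hydrogens by atom environment:
  4 × C: 2 H each → 8
  2 × C: 1 H each → 2
  2 × O: no H
  1 × C: 3 H
  1 × C: no H
  1 × N (charge +1): 2 H
  1 × O: 1 H
  Total hydrogens = 16.
Net charge +1.
Molecular formula: C8H16NO3+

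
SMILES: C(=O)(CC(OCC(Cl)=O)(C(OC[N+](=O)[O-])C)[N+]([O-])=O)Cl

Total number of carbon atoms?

8

The symbol for carbon appears 8 times in the SMILES. (Cl is a single chlorine, not C + l.)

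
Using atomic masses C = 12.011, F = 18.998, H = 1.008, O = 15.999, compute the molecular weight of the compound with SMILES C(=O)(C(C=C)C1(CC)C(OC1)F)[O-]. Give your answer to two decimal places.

Molecular formula: C9H12FO3-.
M = 9×12.011 + 1×18.998 + 12×1.008 + 3×15.999 = 187.19 g/mol.

187.19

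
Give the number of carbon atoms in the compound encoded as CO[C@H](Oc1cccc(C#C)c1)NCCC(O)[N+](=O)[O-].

13

The symbol for carbon appears 13 times in the SMILES. Lowercase c denotes aromatic carbon and counts toward C.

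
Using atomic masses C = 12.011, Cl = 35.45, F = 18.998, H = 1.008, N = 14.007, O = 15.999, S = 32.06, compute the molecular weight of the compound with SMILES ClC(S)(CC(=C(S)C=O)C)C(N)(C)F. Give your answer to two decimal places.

257.77

Molecular formula: C8H13ClFNOS2.
M = 8×12.011 + 1×35.45 + 1×18.998 + 13×1.008 + 1×14.007 + 1×15.999 + 2×32.06 = 257.77 g/mol.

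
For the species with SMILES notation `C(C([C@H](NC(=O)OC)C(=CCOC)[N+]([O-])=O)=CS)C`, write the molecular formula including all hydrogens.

Heavy atoms from the SMILES: 11 C, 2 N, 5 O, 1 S.
Implicit hydrogens by atom environment:
  4 × O: no H
  3 × C: 3 H each → 9
  3 × C: 1 H each → 3
  3 × C: no H
  2 × C: 2 H each → 4
  1 × N: 1 H
  1 × N (charge +1): no H
  1 × O (charge -1): no H
  1 × S: 1 H
  Total hydrogens = 18.
Molecular formula: C11H18N2O5S

C11H18N2O5S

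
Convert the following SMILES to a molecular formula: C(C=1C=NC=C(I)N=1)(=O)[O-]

Heavy atoms from the SMILES: 5 C, 1 I, 2 N, 2 O.
Implicit hydrogens by atom environment:
  2 × C (aromatic): 1 H each → 2
  2 × C (aromatic): no H
  2 × N (aromatic): no H
  1 × C: no H
  1 × I: no H
  1 × O: no H
  1 × O (charge -1): no H
  Total hydrogens = 2.
Net charge -1.
Molecular formula: C5H2IN2O2-

C5H2IN2O2-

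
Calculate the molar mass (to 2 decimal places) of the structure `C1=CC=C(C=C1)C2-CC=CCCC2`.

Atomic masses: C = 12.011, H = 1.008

172.27

Molecular formula: C13H16.
M = 13×12.011 + 16×1.008 = 172.27 g/mol.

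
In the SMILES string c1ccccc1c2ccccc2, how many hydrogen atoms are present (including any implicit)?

10

Hydrogens are implicit in SMILES; fill each atom to its normal valence:
  10 × C (aromatic): 1 H each → 10
  2 × C (aromatic): no H
  Total hydrogens = 10.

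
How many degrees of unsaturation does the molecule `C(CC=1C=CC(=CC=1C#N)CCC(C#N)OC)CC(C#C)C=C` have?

Molecular formula from the SMILES: C20H22N2O.
DoU = (2C + 2 + N − H − X)/2 = (2·20 + 2 + 2 − 22 − 0)/2 = 22/2 = 11.
(Structurally: 1 ring(s) + 10 π bond(s) = 11.)

11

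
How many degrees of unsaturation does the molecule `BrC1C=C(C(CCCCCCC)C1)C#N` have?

Molecular formula from the SMILES: C13H20BrN.
DoU = (2C + 2 + N − H − X)/2 = (2·13 + 2 + 1 − 20 − 1)/2 = 8/2 = 4.
(Structurally: 1 ring(s) + 3 π bond(s) = 4.)

4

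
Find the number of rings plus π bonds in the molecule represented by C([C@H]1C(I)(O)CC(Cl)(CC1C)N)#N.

Molecular formula from the SMILES: C8H12ClIN2O.
DoU = (2C + 2 + N − H − X)/2 = (2·8 + 2 + 2 − 12 − 2)/2 = 6/2 = 3.
(Structurally: 1 ring(s) + 2 π bond(s) = 3.)

3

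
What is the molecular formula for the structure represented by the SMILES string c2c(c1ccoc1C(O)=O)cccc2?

C11H8O3

Heavy atoms from the SMILES: 11 C, 3 O.
Implicit hydrogens by atom environment:
  7 × C (aromatic): 1 H each → 7
  3 × C (aromatic): no H
  1 × C: no H
  1 × O: 1 H
  1 × O (aromatic): no H
  1 × O: no H
  Total hydrogens = 8.
Molecular formula: C11H8O3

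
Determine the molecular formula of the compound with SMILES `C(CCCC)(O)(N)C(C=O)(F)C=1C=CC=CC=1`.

C13H18FNO2

Heavy atoms from the SMILES: 13 C, 1 F, 1 N, 2 O.
Implicit hydrogens by atom environment:
  5 × C (aromatic): 1 H each → 5
  3 × C: 2 H each → 6
  2 × C: no H
  1 × C: 3 H
  1 × C: 1 H
  1 × C (aromatic): no H
  1 × F: no H
  1 × N: 2 H
  1 × O: 1 H
  1 × O: no H
  Total hydrogens = 18.
Molecular formula: C13H18FNO2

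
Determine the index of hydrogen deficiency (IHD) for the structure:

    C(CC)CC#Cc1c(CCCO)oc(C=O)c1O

Molecular formula from the SMILES: C14H18O4.
DoU = (2C + 2 + N − H − X)/2 = (2·14 + 2 + 0 − 18 − 0)/2 = 12/2 = 6.
(Structurally: 1 ring(s) + 5 π bond(s) = 6.)

6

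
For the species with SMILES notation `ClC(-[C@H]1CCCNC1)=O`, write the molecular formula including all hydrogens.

C6H10ClNO

Heavy atoms from the SMILES: 6 C, 1 Cl, 1 N, 1 O.
Implicit hydrogens by atom environment:
  4 × C: 2 H each → 8
  1 × C: 1 H
  1 × C: no H
  1 × Cl: no H
  1 × N: 1 H
  1 × O: no H
  Total hydrogens = 10.
Molecular formula: C6H10ClNO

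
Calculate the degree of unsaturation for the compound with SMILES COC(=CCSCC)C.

Molecular formula from the SMILES: C7H14OS.
DoU = (2C + 2 + N − H − X)/2 = (2·7 + 2 + 0 − 14 − 0)/2 = 2/2 = 1.
(Structurally: 0 ring(s) + 1 π bond(s) = 1.)

1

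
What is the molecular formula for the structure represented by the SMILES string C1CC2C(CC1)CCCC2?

Heavy atoms from the SMILES: 10 C.
Implicit hydrogens by atom environment:
  8 × C: 2 H each → 16
  2 × C: 1 H each → 2
  Total hydrogens = 18.
Molecular formula: C10H18

C10H18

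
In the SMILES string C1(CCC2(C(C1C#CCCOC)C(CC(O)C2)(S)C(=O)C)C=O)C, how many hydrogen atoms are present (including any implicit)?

Hydrogens are implicit in SMILES; fill each atom to its normal valence:
  6 × C: 2 H each → 12
  5 × C: 1 H each → 5
  5 × C: no H
  3 × C: 3 H each → 9
  3 × O: no H
  1 × O: 1 H
  1 × S: 1 H
  Total hydrogens = 28.

28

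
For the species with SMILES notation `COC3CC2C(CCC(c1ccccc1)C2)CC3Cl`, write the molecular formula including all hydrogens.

C17H23ClO

Heavy atoms from the SMILES: 17 C, 1 Cl, 1 O.
Implicit hydrogens by atom environment:
  5 × C: 2 H each → 10
  5 × C: 1 H each → 5
  5 × C (aromatic): 1 H each → 5
  1 × C: 3 H
  1 × C (aromatic): no H
  1 × Cl: no H
  1 × O: no H
  Total hydrogens = 23.
Molecular formula: C17H23ClO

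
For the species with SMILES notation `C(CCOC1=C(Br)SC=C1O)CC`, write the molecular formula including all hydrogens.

Heavy atoms from the SMILES: 1 Br, 9 C, 2 O, 1 S.
Implicit hydrogens by atom environment:
  4 × C: 2 H each → 8
  3 × C (aromatic): no H
  1 × Br: no H
  1 × C: 3 H
  1 × C (aromatic): 1 H
  1 × O: 1 H
  1 × O: no H
  1 × S (aromatic): no H
  Total hydrogens = 13.
Molecular formula: C9H13BrO2S

C9H13BrO2S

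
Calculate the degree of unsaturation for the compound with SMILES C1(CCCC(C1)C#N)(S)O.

Molecular formula from the SMILES: C7H11NOS.
DoU = (2C + 2 + N − H − X)/2 = (2·7 + 2 + 1 − 11 − 0)/2 = 6/2 = 3.
(Structurally: 1 ring(s) + 2 π bond(s) = 3.)

3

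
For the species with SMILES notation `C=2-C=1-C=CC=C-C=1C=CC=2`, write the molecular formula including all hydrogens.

C10H8

Heavy atoms from the SMILES: 10 C.
Implicit hydrogens by atom environment:
  8 × C (aromatic): 1 H each → 8
  2 × C (aromatic): no H
  Total hydrogens = 8.
Molecular formula: C10H8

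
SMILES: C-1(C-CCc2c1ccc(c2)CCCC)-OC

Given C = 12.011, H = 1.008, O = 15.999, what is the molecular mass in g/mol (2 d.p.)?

218.34

Molecular formula: C15H22O.
M = 15×12.011 + 22×1.008 + 1×15.999 = 218.34 g/mol.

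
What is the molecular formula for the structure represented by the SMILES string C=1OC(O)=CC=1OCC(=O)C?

C7H8O4

Heavy atoms from the SMILES: 7 C, 4 O.
Implicit hydrogens by atom environment:
  2 × C (aromatic): 1 H each → 2
  2 × C (aromatic): no H
  2 × O: no H
  1 × C: 3 H
  1 × C: 2 H
  1 × C: no H
  1 × O: 1 H
  1 × O (aromatic): no H
  Total hydrogens = 8.
Molecular formula: C7H8O4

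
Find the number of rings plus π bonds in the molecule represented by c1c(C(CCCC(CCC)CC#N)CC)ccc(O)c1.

Molecular formula from the SMILES: C18H27NO.
DoU = (2C + 2 + N − H − X)/2 = (2·18 + 2 + 1 − 27 − 0)/2 = 12/2 = 6.
(Structurally: 1 ring(s) + 5 π bond(s) = 6.)

6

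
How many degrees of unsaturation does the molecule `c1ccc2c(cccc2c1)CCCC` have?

7

Molecular formula from the SMILES: C14H16.
DoU = (2C + 2 + N − H − X)/2 = (2·14 + 2 + 0 − 16 − 0)/2 = 14/2 = 7.
(Structurally: 2 ring(s) + 5 π bond(s) = 7.)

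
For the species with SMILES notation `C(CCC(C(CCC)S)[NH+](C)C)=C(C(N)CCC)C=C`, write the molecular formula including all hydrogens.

Heavy atoms from the SMILES: 17 C, 2 N, 1 S.
Implicit hydrogens by atom environment:
  7 × C: 2 H each → 14
  5 × C: 1 H each → 5
  4 × C: 3 H each → 12
  1 × C: no H
  1 × N: 2 H
  1 × N (charge +1): 1 H
  1 × S: 1 H
  Total hydrogens = 35.
Net charge +1.
Molecular formula: C17H35N2S+

C17H35N2S+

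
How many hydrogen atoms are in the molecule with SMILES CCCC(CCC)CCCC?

Hydrogens are implicit in SMILES; fill each atom to its normal valence:
  7 × C: 2 H each → 14
  3 × C: 3 H each → 9
  1 × C: 1 H
  Total hydrogens = 24.

24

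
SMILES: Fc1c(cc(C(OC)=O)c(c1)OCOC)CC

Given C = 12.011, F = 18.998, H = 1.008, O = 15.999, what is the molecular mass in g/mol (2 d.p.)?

242.25

Molecular formula: C12H15FO4.
M = 12×12.011 + 1×18.998 + 15×1.008 + 4×15.999 = 242.25 g/mol.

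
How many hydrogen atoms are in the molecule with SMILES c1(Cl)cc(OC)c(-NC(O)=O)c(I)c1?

7

Hydrogens are implicit in SMILES; fill each atom to its normal valence:
  4 × C (aromatic): no H
  2 × C (aromatic): 1 H each → 2
  2 × O: no H
  1 × C: 3 H
  1 × C: no H
  1 × Cl: no H
  1 × I: no H
  1 × N: 1 H
  1 × O: 1 H
  Total hydrogens = 7.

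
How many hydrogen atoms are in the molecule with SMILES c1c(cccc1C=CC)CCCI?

15

Hydrogens are implicit in SMILES; fill each atom to its normal valence:
  4 × C (aromatic): 1 H each → 4
  3 × C: 2 H each → 6
  2 × C: 1 H each → 2
  2 × C (aromatic): no H
  1 × C: 3 H
  1 × I: no H
  Total hydrogens = 15.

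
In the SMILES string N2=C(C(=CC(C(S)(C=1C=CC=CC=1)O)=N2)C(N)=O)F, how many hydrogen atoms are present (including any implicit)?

Hydrogens are implicit in SMILES; fill each atom to its normal valence:
  6 × C (aromatic): 1 H each → 6
  4 × C (aromatic): no H
  2 × C: no H
  2 × N (aromatic): no H
  1 × F: no H
  1 × N: 2 H
  1 × O: 1 H
  1 × O: no H
  1 × S: 1 H
  Total hydrogens = 10.

10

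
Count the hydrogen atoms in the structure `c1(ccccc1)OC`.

8

Hydrogens are implicit in SMILES; fill each atom to its normal valence:
  5 × C (aromatic): 1 H each → 5
  1 × C: 3 H
  1 × C (aromatic): no H
  1 × O: no H
  Total hydrogens = 8.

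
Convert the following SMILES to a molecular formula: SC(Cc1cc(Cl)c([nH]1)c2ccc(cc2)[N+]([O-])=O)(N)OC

C13H14ClN3O3S

Heavy atoms from the SMILES: 13 C, 1 Cl, 3 N, 3 O, 1 S.
Implicit hydrogens by atom environment:
  5 × C (aromatic): 1 H each → 5
  5 × C (aromatic): no H
  2 × O: no H
  1 × C: 3 H
  1 × C: 2 H
  1 × C: no H
  1 × Cl: no H
  1 × N: 2 H
  1 × N (aromatic): 1 H
  1 × N (charge +1): no H
  1 × O (charge -1): no H
  1 × S: 1 H
  Total hydrogens = 14.
Molecular formula: C13H14ClN3O3S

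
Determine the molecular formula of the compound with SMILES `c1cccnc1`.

Heavy atoms from the SMILES: 5 C, 1 N.
Implicit hydrogens by atom environment:
  5 × C (aromatic): 1 H each → 5
  1 × N (aromatic): no H
  Total hydrogens = 5.
Molecular formula: C5H5N

C5H5N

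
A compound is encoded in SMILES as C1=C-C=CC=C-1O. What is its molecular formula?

C6H6O

Heavy atoms from the SMILES: 6 C, 1 O.
Implicit hydrogens by atom environment:
  5 × C (aromatic): 1 H each → 5
  1 × C (aromatic): no H
  1 × O: 1 H
  Total hydrogens = 6.
Molecular formula: C6H6O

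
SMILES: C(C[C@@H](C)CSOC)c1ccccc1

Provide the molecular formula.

C12H18OS

Heavy atoms from the SMILES: 12 C, 1 O, 1 S.
Implicit hydrogens by atom environment:
  5 × C (aromatic): 1 H each → 5
  3 × C: 2 H each → 6
  2 × C: 3 H each → 6
  1 × C: 1 H
  1 × C (aromatic): no H
  1 × O: no H
  1 × S: no H
  Total hydrogens = 18.
Molecular formula: C12H18OS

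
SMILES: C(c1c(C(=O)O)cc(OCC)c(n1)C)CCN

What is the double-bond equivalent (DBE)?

Molecular formula from the SMILES: C12H18N2O3.
DoU = (2C + 2 + N − H − X)/2 = (2·12 + 2 + 2 − 18 − 0)/2 = 10/2 = 5.
(Structurally: 1 ring(s) + 4 π bond(s) = 5.)

5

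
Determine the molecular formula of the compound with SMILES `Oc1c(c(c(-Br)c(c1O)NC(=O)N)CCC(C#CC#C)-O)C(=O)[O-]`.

C15H12BrN2O6-

Heavy atoms from the SMILES: 1 Br, 15 C, 2 N, 6 O.
Implicit hydrogens by atom environment:
  6 × C (aromatic): no H
  5 × C: no H
  3 × O: 1 H each → 3
  2 × C: 2 H each → 4
  2 × C: 1 H each → 2
  2 × O: no H
  1 × Br: no H
  1 × N: 2 H
  1 × N: 1 H
  1 × O (charge -1): no H
  Total hydrogens = 12.
Net charge -1.
Molecular formula: C15H12BrN2O6-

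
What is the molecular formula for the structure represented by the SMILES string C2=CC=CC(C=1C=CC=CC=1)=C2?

Heavy atoms from the SMILES: 12 C.
Implicit hydrogens by atom environment:
  10 × C (aromatic): 1 H each → 10
  2 × C (aromatic): no H
  Total hydrogens = 10.
Molecular formula: C12H10

C12H10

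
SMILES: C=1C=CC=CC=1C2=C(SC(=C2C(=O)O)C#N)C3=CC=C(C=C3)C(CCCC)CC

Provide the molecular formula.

C25H25NO2S

Heavy atoms from the SMILES: 25 C, 1 N, 2 O, 1 S.
Implicit hydrogens by atom environment:
  9 × C (aromatic): 1 H each → 9
  7 × C (aromatic): no H
  4 × C: 2 H each → 8
  2 × C: 3 H each → 6
  2 × C: no H
  1 × C: 1 H
  1 × N: no H
  1 × O: 1 H
  1 × O: no H
  1 × S (aromatic): no H
  Total hydrogens = 25.
Molecular formula: C25H25NO2S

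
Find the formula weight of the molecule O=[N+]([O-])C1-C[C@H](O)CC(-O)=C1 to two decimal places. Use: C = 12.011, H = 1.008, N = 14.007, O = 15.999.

Molecular formula: C6H9NO4.
M = 6×12.011 + 9×1.008 + 1×14.007 + 4×15.999 = 159.14 g/mol.

159.14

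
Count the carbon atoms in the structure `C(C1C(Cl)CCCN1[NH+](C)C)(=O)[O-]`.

8

The symbol for carbon appears 8 times in the SMILES. (Cl is a single chlorine, not C + l.)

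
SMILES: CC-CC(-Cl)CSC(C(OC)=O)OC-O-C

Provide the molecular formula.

Heavy atoms from the SMILES: 10 C, 1 Cl, 4 O, 1 S.
Implicit hydrogens by atom environment:
  4 × C: 2 H each → 8
  4 × O: no H
  3 × C: 3 H each → 9
  2 × C: 1 H each → 2
  1 × C: no H
  1 × Cl: no H
  1 × S: no H
  Total hydrogens = 19.
Molecular formula: C10H19ClO4S

C10H19ClO4S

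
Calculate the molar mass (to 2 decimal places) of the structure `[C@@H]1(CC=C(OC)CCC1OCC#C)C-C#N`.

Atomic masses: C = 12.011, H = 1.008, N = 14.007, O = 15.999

Molecular formula: C13H17NO2.
M = 13×12.011 + 17×1.008 + 1×14.007 + 2×15.999 = 219.28 g/mol.

219.28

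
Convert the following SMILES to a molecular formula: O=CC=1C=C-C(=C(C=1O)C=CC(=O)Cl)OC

C11H9ClO4

Heavy atoms from the SMILES: 11 C, 1 Cl, 4 O.
Implicit hydrogens by atom environment:
  4 × C (aromatic): no H
  3 × C: 1 H each → 3
  3 × O: no H
  2 × C (aromatic): 1 H each → 2
  1 × C: 3 H
  1 × C: no H
  1 × Cl: no H
  1 × O: 1 H
  Total hydrogens = 9.
Molecular formula: C11H9ClO4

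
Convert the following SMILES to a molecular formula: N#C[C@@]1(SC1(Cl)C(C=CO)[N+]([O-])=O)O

C6H5ClN2O4S

Heavy atoms from the SMILES: 6 C, 1 Cl, 2 N, 4 O, 1 S.
Implicit hydrogens by atom environment:
  3 × C: 1 H each → 3
  3 × C: no H
  2 × O: 1 H each → 2
  1 × Cl: no H
  1 × N: no H
  1 × N (charge +1): no H
  1 × O: no H
  1 × O (charge -1): no H
  1 × S: no H
  Total hydrogens = 5.
Molecular formula: C6H5ClN2O4S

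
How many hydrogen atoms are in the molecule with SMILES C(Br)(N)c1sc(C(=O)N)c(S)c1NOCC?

Hydrogens are implicit in SMILES; fill each atom to its normal valence:
  4 × C (aromatic): no H
  2 × N: 2 H each → 4
  2 × O: no H
  1 × Br: no H
  1 × C: 3 H
  1 × C: 2 H
  1 × C: 1 H
  1 × C: no H
  1 × N: 1 H
  1 × S: 1 H
  1 × S (aromatic): no H
  Total hydrogens = 12.

12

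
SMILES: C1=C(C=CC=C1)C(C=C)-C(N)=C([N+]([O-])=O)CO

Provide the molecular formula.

C12H14N2O3

Heavy atoms from the SMILES: 12 C, 2 N, 3 O.
Implicit hydrogens by atom environment:
  5 × C (aromatic): 1 H each → 5
  2 × C: 2 H each → 4
  2 × C: 1 H each → 2
  2 × C: no H
  1 × C (aromatic): no H
  1 × N: 2 H
  1 × N (charge +1): no H
  1 × O: 1 H
  1 × O: no H
  1 × O (charge -1): no H
  Total hydrogens = 14.
Molecular formula: C12H14N2O3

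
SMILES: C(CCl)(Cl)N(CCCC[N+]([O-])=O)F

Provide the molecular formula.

Heavy atoms from the SMILES: 6 C, 2 Cl, 1 F, 2 N, 2 O.
Implicit hydrogens by atom environment:
  5 × C: 2 H each → 10
  2 × Cl: no H
  1 × C: 1 H
  1 × F: no H
  1 × N: no H
  1 × N (charge +1): no H
  1 × O: no H
  1 × O (charge -1): no H
  Total hydrogens = 11.
Molecular formula: C6H11Cl2FN2O2

C6H11Cl2FN2O2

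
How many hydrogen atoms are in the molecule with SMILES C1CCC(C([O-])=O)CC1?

11

Hydrogens are implicit in SMILES; fill each atom to its normal valence:
  5 × C: 2 H each → 10
  1 × C: 1 H
  1 × C: no H
  1 × O: no H
  1 × O (charge -1): no H
  Total hydrogens = 11.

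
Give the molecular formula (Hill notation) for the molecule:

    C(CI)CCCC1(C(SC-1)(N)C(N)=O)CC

Heavy atoms from the SMILES: 11 C, 1 I, 2 N, 1 O, 1 S.
Implicit hydrogens by atom environment:
  7 × C: 2 H each → 14
  3 × C: no H
  2 × N: 2 H each → 4
  1 × C: 3 H
  1 × I: no H
  1 × O: no H
  1 × S: no H
  Total hydrogens = 21.
Molecular formula: C11H21IN2OS

C11H21IN2OS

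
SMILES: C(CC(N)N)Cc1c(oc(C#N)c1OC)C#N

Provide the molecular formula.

C11H14N4O2

Heavy atoms from the SMILES: 11 C, 4 N, 2 O.
Implicit hydrogens by atom environment:
  4 × C (aromatic): no H
  3 × C: 2 H each → 6
  2 × C: no H
  2 × N: 2 H each → 4
  2 × N: no H
  1 × C: 3 H
  1 × C: 1 H
  1 × O (aromatic): no H
  1 × O: no H
  Total hydrogens = 14.
Molecular formula: C11H14N4O2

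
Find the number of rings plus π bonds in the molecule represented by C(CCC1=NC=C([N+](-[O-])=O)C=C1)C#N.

Molecular formula from the SMILES: C9H9N3O2.
DoU = (2C + 2 + N − H − X)/2 = (2·9 + 2 + 3 − 9 − 0)/2 = 14/2 = 7.
(Structurally: 1 ring(s) + 6 π bond(s) = 7.)

7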